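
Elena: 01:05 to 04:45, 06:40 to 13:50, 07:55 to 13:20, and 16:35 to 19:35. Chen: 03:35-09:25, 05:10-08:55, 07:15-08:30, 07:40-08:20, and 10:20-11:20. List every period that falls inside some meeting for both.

03:35–04:45, 06:40–09:25, 10:20–11:20

First set merges to 01:05–04:45, 06:40–13:50, 16:35–19:35.
Second set merges to 03:35–09:25, 10:20–11:20.
01:05–04:45 ∩ B → 03:35–04:45.
06:40–13:50 ∩ B → 06:40–09:25, 10:20–11:20.
16:35–19:35 meets no B interval.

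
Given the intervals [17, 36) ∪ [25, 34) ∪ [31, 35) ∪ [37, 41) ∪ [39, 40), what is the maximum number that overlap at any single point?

Walk the sorted start/end points keeping a running depth.
The depth first hits 3 at 31.

3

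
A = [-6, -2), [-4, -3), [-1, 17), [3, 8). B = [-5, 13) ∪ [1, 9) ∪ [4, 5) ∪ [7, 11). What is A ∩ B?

[-5, -2) ∪ [-1, 13)

First set merges to [-6, -2), [-1, 17).
Second set merges to [-5, 13).
[-6, -2) ∩ B → [-5, -2).
[-1, 17) ∩ B → [-1, 13).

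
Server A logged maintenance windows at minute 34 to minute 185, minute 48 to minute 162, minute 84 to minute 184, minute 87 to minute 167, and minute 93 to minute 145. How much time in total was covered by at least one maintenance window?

151 minutes

Merged: minute 34 to minute 185.
Length: 151 minutes.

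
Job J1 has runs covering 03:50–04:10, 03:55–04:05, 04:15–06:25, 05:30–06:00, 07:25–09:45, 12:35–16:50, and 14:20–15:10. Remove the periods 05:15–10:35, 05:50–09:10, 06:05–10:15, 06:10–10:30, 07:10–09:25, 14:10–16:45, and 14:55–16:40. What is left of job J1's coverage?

Merge the first list: 03:50-04:10, 04:15-06:25, 07:25-09:45, 12:35-16:50.
Merge the second list: 05:15-10:35, 14:10-16:45.
03:50-04:10 is untouched.
04:15-06:25 with B removed leaves 04:15-05:15.
07:25-09:45 lies entirely inside B → drops out.
12:35-16:50 with B removed leaves 12:35-14:10, 16:45-16:50.

03:50-04:10, 04:15-05:15, 12:35-14:10, 16:45-16:50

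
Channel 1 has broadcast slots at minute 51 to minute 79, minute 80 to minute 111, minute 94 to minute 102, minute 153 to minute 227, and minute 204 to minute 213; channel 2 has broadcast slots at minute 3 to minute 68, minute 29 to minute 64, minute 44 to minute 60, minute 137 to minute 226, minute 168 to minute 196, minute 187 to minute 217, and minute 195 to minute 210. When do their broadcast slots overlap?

minute 51 to minute 68, minute 153 to minute 226

First set merges to minute 51 to minute 79, minute 80 to minute 111, minute 153 to minute 227.
Second set merges to minute 3 to minute 68, minute 137 to minute 226.
minute 51 to minute 79 meets the second set on minute 51 to minute 68.
minute 80 to minute 111: no overlap with the second set.
minute 153 to minute 227 meets the second set on minute 153 to minute 226.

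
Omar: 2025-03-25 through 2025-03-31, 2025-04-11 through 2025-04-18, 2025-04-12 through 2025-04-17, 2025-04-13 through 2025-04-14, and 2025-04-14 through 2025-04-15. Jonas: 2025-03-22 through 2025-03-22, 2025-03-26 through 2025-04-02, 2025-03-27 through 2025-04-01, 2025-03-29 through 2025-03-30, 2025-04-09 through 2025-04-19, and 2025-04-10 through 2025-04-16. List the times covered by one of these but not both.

A, merged: 2025-03-25 through 2025-03-31, 2025-04-11 through 2025-04-18.
B, merged: 2025-03-22 through 2025-03-22, 2025-03-26 through 2025-04-02, 2025-04-09 through 2025-04-19.
A \ B = 2025-03-25 through 2025-03-25.
B \ A = 2025-03-22 through 2025-03-22, 2025-04-01 through 2025-04-02, 2025-04-09 through 2025-04-10, 2025-04-19 through 2025-04-19.
Union of the two gives the symmetric difference.

2025-03-22 through 2025-03-22, 2025-03-25 through 2025-03-25, 2025-04-01 through 2025-04-02, 2025-04-09 through 2025-04-10, 2025-04-19 through 2025-04-19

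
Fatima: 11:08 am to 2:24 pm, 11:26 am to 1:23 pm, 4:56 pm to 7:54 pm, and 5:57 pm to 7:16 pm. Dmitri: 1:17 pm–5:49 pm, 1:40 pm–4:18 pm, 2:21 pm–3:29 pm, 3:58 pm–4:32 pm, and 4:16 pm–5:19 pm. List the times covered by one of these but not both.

11:08 am-1:17 pm, 2:24 pm-4:56 pm, 5:49 pm-7:54 pm

First set merges to 11:08 am-2:24 pm, 4:56 pm-7:54 pm.
Second set merges to 1:17 pm-5:49 pm.
A but not B: 11:08 am-1:17 pm, 5:49 pm-7:54 pm.
B but not A: 2:24 pm-4:56 pm.
Combining gives A △ B.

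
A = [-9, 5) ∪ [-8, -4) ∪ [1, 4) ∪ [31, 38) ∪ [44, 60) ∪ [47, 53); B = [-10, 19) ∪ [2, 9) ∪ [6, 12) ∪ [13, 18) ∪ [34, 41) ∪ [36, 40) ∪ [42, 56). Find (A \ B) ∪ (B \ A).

[-10, -9) ∪ [5, 19) ∪ [31, 34) ∪ [38, 41) ∪ [42, 44) ∪ [56, 60)

A, merged: [-9, 5), [31, 38), [44, 60).
B, merged: [-10, 19), [34, 41), [42, 56).
Only in the first: [31, 34), [56, 60).
Only in the second: [-10, -9), [5, 19), [38, 41), [42, 44).
Together these are the periods covered by exactly one.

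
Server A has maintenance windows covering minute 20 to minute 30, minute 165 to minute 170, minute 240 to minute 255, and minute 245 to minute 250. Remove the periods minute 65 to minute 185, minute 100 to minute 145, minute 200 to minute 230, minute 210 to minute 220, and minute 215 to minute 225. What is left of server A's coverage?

minute 20 to minute 30, minute 240 to minute 255

Merge the first list: minute 20 to minute 30, minute 165 to minute 170, minute 240 to minute 255.
Merge the second list: minute 65 to minute 185, minute 200 to minute 230.
minute 20 to minute 30: nothing removed.
minute 165 to minute 170: entirely removed.
minute 240 to minute 255: nothing removed.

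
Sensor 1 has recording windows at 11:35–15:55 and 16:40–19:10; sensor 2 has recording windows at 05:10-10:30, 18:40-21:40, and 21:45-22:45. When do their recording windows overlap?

11:35–15:55 meets no B interval.
16:40–19:10 ∩ B → 18:40–19:10.

18:40–19:10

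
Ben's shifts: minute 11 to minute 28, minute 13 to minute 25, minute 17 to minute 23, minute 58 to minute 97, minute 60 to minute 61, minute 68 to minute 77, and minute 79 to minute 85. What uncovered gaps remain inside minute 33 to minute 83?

minute 33 to minute 58

The merged coverage is minute 11 to minute 28, minute 58 to minute 97.
Complement within minute 33 to minute 83: minute 33 to minute 58.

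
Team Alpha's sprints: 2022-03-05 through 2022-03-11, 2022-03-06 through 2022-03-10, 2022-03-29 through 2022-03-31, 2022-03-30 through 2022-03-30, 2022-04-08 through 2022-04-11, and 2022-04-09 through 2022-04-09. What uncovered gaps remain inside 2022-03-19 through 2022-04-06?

After merging, the occupied span is 2022-03-05 through 2022-03-11, 2022-03-29 through 2022-03-31, 2022-04-08 through 2022-04-11.
Gaps within 2022-03-19 through 2022-04-06: 2022-03-19 through 2022-03-28, 2022-04-01 through 2022-04-06.

2022-03-19 through 2022-03-28, 2022-04-01 through 2022-04-06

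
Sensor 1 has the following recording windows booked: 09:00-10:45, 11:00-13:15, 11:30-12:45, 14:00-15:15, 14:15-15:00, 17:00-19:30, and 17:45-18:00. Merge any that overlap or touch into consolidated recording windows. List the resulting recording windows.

09:00–10:45, 11:00–13:15, 14:00–15:15, 17:00–19:30

11:00–13:15 is disjoint → start new block.
11:30–12:45 overlaps/touches 11:00–13:15 → extend to 11:00–13:15.
14:00–15:15 is disjoint → start new block.
14:15–15:00 overlaps/touches 14:00–15:15 → extend to 14:00–15:15.
17:00–19:30 is disjoint → start new block.
17:45–18:00 overlaps/touches 17:00–19:30 → extend to 17:00–19:30.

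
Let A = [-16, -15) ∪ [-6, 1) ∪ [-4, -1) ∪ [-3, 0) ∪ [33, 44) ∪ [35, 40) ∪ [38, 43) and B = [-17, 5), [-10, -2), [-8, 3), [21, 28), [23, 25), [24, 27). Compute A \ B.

[33, 44)

First set merges to [-16, -15), [-6, 1), [33, 44).
Second set merges to [-17, 5), [21, 28).
[-16, -15): fully covered by B → removed.
[-6, 1): fully covered by B → removed.
[33, 44): no B overlap → unchanged.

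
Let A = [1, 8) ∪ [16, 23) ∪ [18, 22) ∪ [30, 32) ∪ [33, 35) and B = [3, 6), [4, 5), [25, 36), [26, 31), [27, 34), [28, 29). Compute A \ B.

First set merges to [1, 8), [16, 23), [30, 32), [33, 35).
Second set merges to [3, 6), [25, 36).
[1, 8) with B removed leaves [1, 3), [6, 8).
[16, 23) is untouched.
[30, 32) lies entirely inside B → drops out.
[33, 35) lies entirely inside B → drops out.

[1, 3) ∪ [6, 8) ∪ [16, 23)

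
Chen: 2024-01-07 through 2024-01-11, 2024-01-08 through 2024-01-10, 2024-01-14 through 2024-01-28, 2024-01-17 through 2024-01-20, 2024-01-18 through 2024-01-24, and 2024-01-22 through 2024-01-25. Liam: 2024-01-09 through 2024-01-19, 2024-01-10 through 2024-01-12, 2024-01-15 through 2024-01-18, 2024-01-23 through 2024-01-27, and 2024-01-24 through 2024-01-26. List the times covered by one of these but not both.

Merge the first list: 2024-01-07 through 2024-01-11, 2024-01-14 through 2024-01-28.
Merge the second list: 2024-01-09 through 2024-01-19, 2024-01-23 through 2024-01-27.
A but not B: 2024-01-07 through 2024-01-08, 2024-01-20 through 2024-01-22, 2024-01-28 through 2024-01-28.
B but not A: 2024-01-12 through 2024-01-13.
Combining gives A △ B.

2024-01-07 through 2024-01-08, 2024-01-12 through 2024-01-13, 2024-01-20 through 2024-01-22, 2024-01-28 through 2024-01-28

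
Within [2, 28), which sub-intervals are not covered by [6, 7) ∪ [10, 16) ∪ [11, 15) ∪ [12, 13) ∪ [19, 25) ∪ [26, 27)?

The merged coverage is [6, 7), [10, 16), [19, 25), [26, 27).
Complement within [2, 28): [2, 6), [7, 10), [16, 19), [25, 26), [27, 28).

[2, 6) ∪ [7, 10) ∪ [16, 19) ∪ [25, 26) ∪ [27, 28)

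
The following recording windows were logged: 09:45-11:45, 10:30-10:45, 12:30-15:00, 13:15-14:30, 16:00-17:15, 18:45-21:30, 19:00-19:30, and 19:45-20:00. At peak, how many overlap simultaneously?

2

Sweep endpoints in order; track running count of active intervals.
Peak of 2 reached at 10:30.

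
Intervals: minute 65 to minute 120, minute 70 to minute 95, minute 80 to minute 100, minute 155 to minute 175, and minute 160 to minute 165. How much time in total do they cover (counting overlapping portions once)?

Merged: minute 65 to minute 120, minute 155 to minute 175.
Lengths: 55 minutes + 20 minutes = 75 minutes.

75 minutes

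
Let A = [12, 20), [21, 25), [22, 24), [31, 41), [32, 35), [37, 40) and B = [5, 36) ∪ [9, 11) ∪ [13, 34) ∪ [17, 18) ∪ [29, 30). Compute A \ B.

[36, 41)

A, merged: [12, 20), [21, 25), [31, 41).
B, merged: [5, 36).
[12, 20) lies entirely inside B → drops out.
[21, 25) lies entirely inside B → drops out.
[31, 41) with B removed leaves [36, 41).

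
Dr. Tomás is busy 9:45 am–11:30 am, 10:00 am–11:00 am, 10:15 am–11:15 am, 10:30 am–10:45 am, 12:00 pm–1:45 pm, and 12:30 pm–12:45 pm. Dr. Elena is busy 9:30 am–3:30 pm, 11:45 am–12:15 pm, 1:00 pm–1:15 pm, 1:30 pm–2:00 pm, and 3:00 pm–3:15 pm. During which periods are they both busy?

A, merged: 9:45 am–11:30 am, 12:00 pm–1:45 pm.
B, merged: 9:30 am–3:30 pm.
9:45 am–11:30 am meets the second set on 9:45 am–11:30 am.
12:00 pm–1:45 pm meets the second set on 12:00 pm–1:45 pm.

9:45 am–11:30 am, 12:00 pm–1:45 pm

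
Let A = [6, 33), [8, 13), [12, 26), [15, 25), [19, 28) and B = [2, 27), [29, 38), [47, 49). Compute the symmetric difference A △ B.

Merge the first list: [6, 33).
A but not B: [27, 29).
B but not A: [2, 6), [33, 38), [47, 49).
Combining gives A △ B.

[2, 6) ∪ [27, 29) ∪ [33, 38) ∪ [47, 49)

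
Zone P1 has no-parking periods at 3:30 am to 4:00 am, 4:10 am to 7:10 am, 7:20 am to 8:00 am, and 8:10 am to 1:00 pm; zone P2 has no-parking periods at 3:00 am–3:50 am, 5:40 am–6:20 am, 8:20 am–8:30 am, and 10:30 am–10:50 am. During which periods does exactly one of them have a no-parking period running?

3:00 am–3:30 am, 3:50 am–4:00 am, 4:10 am–5:40 am, 6:20 am–7:10 am, 7:20 am–8:00 am, 8:10 am–8:20 am, 8:30 am–10:30 am, 10:50 am–1:00 pm

A but not B: 3:50 am–4:00 am, 4:10 am–5:40 am, 6:20 am–7:10 am, 7:20 am–8:00 am, 8:10 am–8:20 am, 8:30 am–10:30 am, 10:50 am–1:00 pm.
B but not A: 3:00 am–3:30 am.
Combining gives A △ B.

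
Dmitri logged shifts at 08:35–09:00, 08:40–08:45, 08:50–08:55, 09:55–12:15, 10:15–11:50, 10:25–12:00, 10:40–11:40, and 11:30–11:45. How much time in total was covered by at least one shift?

Merged: 08:35-09:00, 09:55-12:15.
Lengths: 25 min + 2 h 20 min = 2 h 45 min.

2 h 45 min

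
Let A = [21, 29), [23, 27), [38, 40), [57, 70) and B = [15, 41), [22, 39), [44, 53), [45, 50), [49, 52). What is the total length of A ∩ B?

10

A, merged: [21, 29), [38, 40), [57, 70).
B, merged: [15, 41), [44, 53).
A ∩ B = [21, 29), [38, 40).
Total: 8 + 2 = 10.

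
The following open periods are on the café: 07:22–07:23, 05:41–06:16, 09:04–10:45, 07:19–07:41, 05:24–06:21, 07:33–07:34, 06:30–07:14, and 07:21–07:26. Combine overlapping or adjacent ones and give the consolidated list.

05:24-06:21, 06:30-07:14, 07:19-07:41, 09:04-10:45

Sort by start: 05:24-06:21, 05:41-06:16, 06:30-07:14, 07:19-07:41, 07:21-07:26, 07:22-07:23, 07:33-07:34, 09:04-10:45.
05:41-06:16 overlaps/touches 05:24-06:21 → extend to 05:24-06:21.
06:30-07:14 is disjoint → start new block.
07:19-07:41 is disjoint → start new block.
07:21-07:26 overlaps/touches 07:19-07:41 → extend to 07:19-07:41.
07:22-07:23 overlaps/touches 07:19-07:41 → extend to 07:19-07:41.
07:33-07:34 overlaps/touches 07:19-07:41 → extend to 07:19-07:41.
09:04-10:45 is disjoint → start new block.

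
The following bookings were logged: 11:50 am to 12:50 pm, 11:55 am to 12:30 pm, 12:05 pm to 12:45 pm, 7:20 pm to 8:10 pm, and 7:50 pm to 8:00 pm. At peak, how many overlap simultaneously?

3

Walk the sorted start/end points keeping a running depth.
The depth first hits 3 at 12:05 pm.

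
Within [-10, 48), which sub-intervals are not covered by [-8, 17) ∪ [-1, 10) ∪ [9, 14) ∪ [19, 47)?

[-10, -8) ∪ [17, 19) ∪ [47, 48)

Covered (merged): [-8, 17), [19, 47).
Uncovered inside [-10, 48): [-10, -8), [17, 19), [47, 48).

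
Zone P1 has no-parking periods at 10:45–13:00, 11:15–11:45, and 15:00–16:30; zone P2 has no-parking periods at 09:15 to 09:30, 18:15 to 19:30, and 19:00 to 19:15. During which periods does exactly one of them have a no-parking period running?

A, merged: 10:45–13:00, 15:00–16:30.
B, merged: 09:15–09:30, 18:15–19:30.
A \ B = 10:45–13:00, 15:00–16:30.
B \ A = 09:15–09:30, 18:15–19:30.
Union of the two gives the symmetric difference.

09:15–09:30, 10:45–13:00, 15:00–16:30, 18:15–19:30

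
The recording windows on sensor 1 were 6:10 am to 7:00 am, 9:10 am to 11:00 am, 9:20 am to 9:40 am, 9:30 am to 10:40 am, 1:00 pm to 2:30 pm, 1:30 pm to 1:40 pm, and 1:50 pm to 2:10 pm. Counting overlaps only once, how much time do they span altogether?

4 h 10 min

Merged: 6:10 am–7:00 am, 9:10 am–11:00 am, 1:00 pm–2:30 pm.
Lengths: 50 min + 1 h 50 min + 1 h 30 min = 4 h 10 min.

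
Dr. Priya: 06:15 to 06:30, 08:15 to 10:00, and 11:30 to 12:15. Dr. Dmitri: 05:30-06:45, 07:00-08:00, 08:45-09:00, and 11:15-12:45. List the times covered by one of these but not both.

Only in the first: 08:15–08:45, 09:00–10:00.
Only in the second: 05:30–06:15, 06:30–06:45, 07:00–08:00, 11:15–11:30, 12:15–12:45.
Together these are the periods covered by exactly one.

05:30–06:15, 06:30–06:45, 07:00–08:00, 08:15–08:45, 09:00–10:00, 11:15–11:30, 12:15–12:45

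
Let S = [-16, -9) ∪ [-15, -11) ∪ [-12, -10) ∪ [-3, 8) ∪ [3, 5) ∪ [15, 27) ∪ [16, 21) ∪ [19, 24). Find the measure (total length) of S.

Merged: [-16, -9), [-3, 8), [15, 27).
Lengths: 7 + 11 + 12 = 30.

30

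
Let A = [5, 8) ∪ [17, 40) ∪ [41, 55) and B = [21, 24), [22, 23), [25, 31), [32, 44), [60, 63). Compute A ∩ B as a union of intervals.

Merge the second list: [21, 24), [25, 31), [32, 44), [60, 63).
[5, 8) meets no B interval.
[17, 40) ∩ B → [21, 24), [25, 31), [32, 40).
[41, 55) ∩ B → [41, 44).

[21, 24) ∪ [25, 31) ∪ [32, 40) ∪ [41, 44)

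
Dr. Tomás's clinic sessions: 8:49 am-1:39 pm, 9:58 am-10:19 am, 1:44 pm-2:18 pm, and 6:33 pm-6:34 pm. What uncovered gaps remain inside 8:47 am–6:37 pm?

Covered (merged): 8:49 am–1:39 pm, 1:44 pm–2:18 pm, 6:33 pm–6:34 pm.
Complement within 8:47 am–6:37 pm: 8:47 am–8:49 am, 1:39 pm–1:44 pm, 2:18 pm–6:33 pm, 6:34 pm–6:37 pm.

8:47 am–8:49 am, 1:39 pm–1:44 pm, 2:18 pm–6:33 pm, 6:34 pm–6:37 pm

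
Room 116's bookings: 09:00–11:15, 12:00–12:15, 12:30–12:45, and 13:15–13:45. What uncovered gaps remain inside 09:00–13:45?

Covered (merged): 09:00–11:15, 12:00–12:15, 12:30–12:45, 13:15–13:45.
Complement within 09:00–13:45: 11:15–12:00, 12:15–12:30, 12:45–13:15.

11:15–12:00, 12:15–12:30, 12:45–13:15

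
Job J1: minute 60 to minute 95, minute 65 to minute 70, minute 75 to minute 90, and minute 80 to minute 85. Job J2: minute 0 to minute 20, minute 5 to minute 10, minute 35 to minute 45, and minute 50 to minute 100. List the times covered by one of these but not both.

minute 0 to minute 20, minute 35 to minute 45, minute 50 to minute 60, minute 95 to minute 100

First set merges to minute 60 to minute 95.
Second set merges to minute 0 to minute 20, minute 35 to minute 45, minute 50 to minute 100.
Only in the first: none.
Only in the second: minute 0 to minute 20, minute 35 to minute 45, minute 50 to minute 60, minute 95 to minute 100.
Together these are the periods covered by exactly one.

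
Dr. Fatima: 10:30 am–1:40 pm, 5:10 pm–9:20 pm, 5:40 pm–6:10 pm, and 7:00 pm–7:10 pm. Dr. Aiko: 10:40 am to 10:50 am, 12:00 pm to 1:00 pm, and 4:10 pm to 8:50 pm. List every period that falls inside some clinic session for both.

10:40 am-10:50 am, 12:00 pm-1:00 pm, 5:10 pm-8:50 pm

First set merges to 10:30 am-1:40 pm, 5:10 pm-9:20 pm.
10:30 am-1:40 pm meets the second set on 10:40 am-10:50 am, 12:00 pm-1:00 pm.
5:10 pm-9:20 pm meets the second set on 5:10 pm-8:50 pm.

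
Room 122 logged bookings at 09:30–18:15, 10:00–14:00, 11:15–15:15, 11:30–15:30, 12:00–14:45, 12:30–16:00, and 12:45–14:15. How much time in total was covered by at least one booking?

8 h 45 min

Merged: 09:30–18:15.
Length: 8 h 45 min.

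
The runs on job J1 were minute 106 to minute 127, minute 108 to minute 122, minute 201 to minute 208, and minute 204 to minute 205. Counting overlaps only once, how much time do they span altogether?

Merged: minute 106 to minute 127, minute 201 to minute 208.
Lengths: 21 minutes + 7 minutes = 28 minutes.

28 minutes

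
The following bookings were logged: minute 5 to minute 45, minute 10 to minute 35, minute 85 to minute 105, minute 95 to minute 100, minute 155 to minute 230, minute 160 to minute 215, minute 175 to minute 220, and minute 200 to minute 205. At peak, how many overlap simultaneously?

Walk the sorted start/end points keeping a running depth.
The depth first hits 4 at minute 200.

4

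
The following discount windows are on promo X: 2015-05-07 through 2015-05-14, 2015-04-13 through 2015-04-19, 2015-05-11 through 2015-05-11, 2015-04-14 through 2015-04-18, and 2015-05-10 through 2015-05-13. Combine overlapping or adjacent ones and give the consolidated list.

Sort by start: 2015-04-13 through 2015-04-19, 2015-04-14 through 2015-04-18, 2015-05-07 through 2015-05-14, 2015-05-10 through 2015-05-13, 2015-05-11 through 2015-05-11.
2015-04-14 through 2015-04-18 overlaps/touches 2015-04-13 through 2015-04-19 → extend to 2015-04-13 through 2015-04-19.
2015-05-07 through 2015-05-14 is disjoint → start new block.
2015-05-10 through 2015-05-13 overlaps/touches 2015-05-07 through 2015-05-14 → extend to 2015-05-07 through 2015-05-14.
2015-05-11 through 2015-05-11 overlaps/touches 2015-05-07 through 2015-05-14 → extend to 2015-05-07 through 2015-05-14.

2015-04-13 through 2015-04-19, 2015-05-07 through 2015-05-14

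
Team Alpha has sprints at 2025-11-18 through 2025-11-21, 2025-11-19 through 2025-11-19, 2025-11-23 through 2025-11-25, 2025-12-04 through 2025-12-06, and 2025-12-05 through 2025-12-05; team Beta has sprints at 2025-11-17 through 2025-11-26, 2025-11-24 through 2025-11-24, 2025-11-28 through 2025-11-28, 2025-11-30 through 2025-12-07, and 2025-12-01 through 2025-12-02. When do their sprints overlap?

2025-11-18 through 2025-11-21, 2025-11-23 through 2025-11-25, 2025-12-04 through 2025-12-06

Merge the first list: 2025-11-18 through 2025-11-21, 2025-11-23 through 2025-11-25, 2025-12-04 through 2025-12-06.
Merge the second list: 2025-11-17 through 2025-11-26, 2025-11-28 through 2025-11-28, 2025-11-30 through 2025-12-07.
2025-11-18 through 2025-11-21 meets the second set on 2025-11-18 through 2025-11-21.
2025-11-23 through 2025-11-25 meets the second set on 2025-11-23 through 2025-11-25.
2025-12-04 through 2025-12-06 meets the second set on 2025-12-04 through 2025-12-06.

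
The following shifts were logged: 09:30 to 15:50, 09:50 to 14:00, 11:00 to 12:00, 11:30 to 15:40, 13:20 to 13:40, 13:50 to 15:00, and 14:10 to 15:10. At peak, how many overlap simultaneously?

Sweep endpoints in order; track running count of active intervals.
Peak of 4 reached at 11:30.

4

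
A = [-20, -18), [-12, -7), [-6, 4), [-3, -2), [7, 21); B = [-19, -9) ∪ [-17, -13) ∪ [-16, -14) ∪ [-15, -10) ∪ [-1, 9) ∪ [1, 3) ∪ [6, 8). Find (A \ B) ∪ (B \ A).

A, merged: [-20, -18), [-12, -7), [-6, 4), [7, 21).
B, merged: [-19, -9), [-1, 9).
A but not B: [-20, -19), [-9, -7), [-6, -1), [9, 21).
B but not A: [-18, -12), [4, 7).
Combining gives A △ B.

[-20, -19) ∪ [-18, -12) ∪ [-9, -7) ∪ [-6, -1) ∪ [4, 7) ∪ [9, 21)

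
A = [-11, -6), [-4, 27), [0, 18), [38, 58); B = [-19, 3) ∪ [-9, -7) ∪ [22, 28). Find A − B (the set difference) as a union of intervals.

Merge the first list: [-11, -6), [-4, 27), [38, 58).
Merge the second list: [-19, 3), [22, 28).
[-11, -6): fully covered by B → removed.
[-4, 27) minus B → [3, 22).
[38, 58): no B overlap → unchanged.

[3, 22) ∪ [38, 58)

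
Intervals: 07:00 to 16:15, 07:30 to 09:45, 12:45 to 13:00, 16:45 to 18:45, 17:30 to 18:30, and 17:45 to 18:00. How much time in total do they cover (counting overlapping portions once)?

Merged: 07:00-16:15, 16:45-18:45.
Lengths: 9 h 15 min + 2 h = 11 h 15 min.

11 h 15 min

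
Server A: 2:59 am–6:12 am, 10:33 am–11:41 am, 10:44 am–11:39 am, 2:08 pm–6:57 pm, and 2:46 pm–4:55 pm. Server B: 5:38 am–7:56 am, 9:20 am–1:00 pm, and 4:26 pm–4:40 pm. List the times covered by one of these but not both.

2:59 am–5:38 am, 6:12 am–7:56 am, 9:20 am–10:33 am, 11:41 am–1:00 pm, 2:08 pm–4:26 pm, 4:40 pm–6:57 pm

A, merged: 2:59 am–6:12 am, 10:33 am–11:41 am, 2:08 pm–6:57 pm.
Only in the first: 2:59 am–5:38 am, 2:08 pm–4:26 pm, 4:40 pm–6:57 pm.
Only in the second: 6:12 am–7:56 am, 9:20 am–10:33 am, 11:41 am–1:00 pm.
Together these are the periods covered by exactly one.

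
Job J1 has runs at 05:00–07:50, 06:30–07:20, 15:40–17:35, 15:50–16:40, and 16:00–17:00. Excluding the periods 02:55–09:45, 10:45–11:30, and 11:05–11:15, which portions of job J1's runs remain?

15:40–17:35

First set merges to 05:00–07:50, 15:40–17:35.
Second set merges to 02:55–09:45, 10:45–11:30.
05:00–07:50 lies entirely inside B → drops out.
15:40–17:35 is untouched.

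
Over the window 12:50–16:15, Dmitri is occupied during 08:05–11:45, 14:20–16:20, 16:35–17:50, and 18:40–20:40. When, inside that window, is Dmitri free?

The merged coverage is 08:05–11:45, 14:20–16:20, 16:35–17:50, 18:40–20:40.
Complement within 12:50–16:15: 12:50–14:20.

12:50–14:20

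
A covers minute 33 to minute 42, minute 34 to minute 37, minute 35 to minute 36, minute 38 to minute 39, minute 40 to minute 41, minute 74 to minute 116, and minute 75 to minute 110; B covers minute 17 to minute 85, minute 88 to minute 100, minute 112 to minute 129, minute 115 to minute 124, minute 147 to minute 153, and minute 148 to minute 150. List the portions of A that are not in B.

First set merges to minute 33 to minute 42, minute 74 to minute 116.
Second set merges to minute 17 to minute 85, minute 88 to minute 100, minute 112 to minute 129, minute 147 to minute 153.
minute 33 to minute 42: fully covered by B → removed.
minute 74 to minute 116 minus B → minute 85 to minute 88, minute 100 to minute 112.

minute 85 to minute 88, minute 100 to minute 112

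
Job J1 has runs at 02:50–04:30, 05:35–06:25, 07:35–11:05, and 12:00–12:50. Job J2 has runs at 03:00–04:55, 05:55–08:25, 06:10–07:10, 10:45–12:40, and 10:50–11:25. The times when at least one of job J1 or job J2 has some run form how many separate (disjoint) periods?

2

Merge the second list: 03:00–04:55, 05:55–08:25, 10:45–12:40.
A ∪ B = 02:50–04:55, 05:35–12:50.
That is 2 disjoint pieces.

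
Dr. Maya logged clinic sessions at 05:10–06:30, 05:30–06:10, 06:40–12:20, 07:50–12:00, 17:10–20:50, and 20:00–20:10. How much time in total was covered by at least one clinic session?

10 h 40 min

Merged: 05:10–06:30, 06:40–12:20, 17:10–20:50.
Lengths: 1 h 20 min + 5 h 40 min + 3 h 40 min = 10 h 40 min.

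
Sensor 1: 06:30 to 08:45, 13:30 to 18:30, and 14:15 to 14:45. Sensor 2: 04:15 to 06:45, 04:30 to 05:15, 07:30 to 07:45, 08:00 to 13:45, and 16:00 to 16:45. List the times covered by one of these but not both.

Merge the first list: 06:30–08:45, 13:30–18:30.
Merge the second list: 04:15–06:45, 07:30–07:45, 08:00–13:45, 16:00–16:45.
A \ B = 06:45–07:30, 07:45–08:00, 13:45–16:00, 16:45–18:30.
B \ A = 04:15–06:30, 08:45–13:30.
Union of the two gives the symmetric difference.

04:15–06:30, 06:45–07:30, 07:45–08:00, 08:45–13:30, 13:45–16:00, 16:45–18:30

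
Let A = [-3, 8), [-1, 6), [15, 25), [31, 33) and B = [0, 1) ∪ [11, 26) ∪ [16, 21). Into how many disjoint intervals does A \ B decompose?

3

First set merges to [-3, 8), [15, 25), [31, 33).
Second set merges to [0, 1), [11, 26).
A \ B = [-3, 0), [1, 8), [31, 33).
That is 3 disjoint pieces.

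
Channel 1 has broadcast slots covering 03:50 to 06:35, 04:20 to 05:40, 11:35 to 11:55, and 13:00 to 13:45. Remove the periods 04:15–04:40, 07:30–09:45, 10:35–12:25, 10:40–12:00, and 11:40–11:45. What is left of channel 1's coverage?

03:50–04:15, 04:40–06:35, 13:00–13:45

First set merges to 03:50–06:35, 11:35–11:55, 13:00–13:45.
Second set merges to 04:15–04:40, 07:30–09:45, 10:35–12:25.
03:50–06:35 with B removed leaves 03:50–04:15, 04:40–06:35.
11:35–11:55 lies entirely inside B → drops out.
13:00–13:45 is untouched.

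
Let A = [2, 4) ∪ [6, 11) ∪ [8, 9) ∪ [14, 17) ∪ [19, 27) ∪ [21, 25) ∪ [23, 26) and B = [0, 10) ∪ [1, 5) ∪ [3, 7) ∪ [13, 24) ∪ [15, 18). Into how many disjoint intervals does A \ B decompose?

2

First set merges to [2, 4), [6, 11), [14, 17), [19, 27).
Second set merges to [0, 10), [13, 24).
A \ B = [10, 11), [24, 27).
That is 2 disjoint pieces.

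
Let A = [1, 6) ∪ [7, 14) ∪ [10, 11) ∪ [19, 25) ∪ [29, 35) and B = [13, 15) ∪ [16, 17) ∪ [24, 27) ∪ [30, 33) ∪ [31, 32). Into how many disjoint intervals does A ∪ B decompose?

5

First set merges to [1, 6), [7, 14), [19, 25), [29, 35).
Second set merges to [13, 15), [16, 17), [24, 27), [30, 33).
A ∪ B = [1, 6), [7, 15), [16, 17), [19, 27), [29, 35).
That is 5 disjoint pieces.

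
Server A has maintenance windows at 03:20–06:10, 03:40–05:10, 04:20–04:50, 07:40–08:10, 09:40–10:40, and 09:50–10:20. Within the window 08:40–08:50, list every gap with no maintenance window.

After merging, the occupied span is 03:20–06:10, 07:40–08:10, 09:40–10:40.
Complement within 08:40–08:50: 08:40–08:50.

08:40–08:50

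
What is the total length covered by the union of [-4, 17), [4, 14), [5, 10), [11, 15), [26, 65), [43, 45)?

60

Merged: [-4, 17), [26, 65).
Lengths: 21 + 39 = 60.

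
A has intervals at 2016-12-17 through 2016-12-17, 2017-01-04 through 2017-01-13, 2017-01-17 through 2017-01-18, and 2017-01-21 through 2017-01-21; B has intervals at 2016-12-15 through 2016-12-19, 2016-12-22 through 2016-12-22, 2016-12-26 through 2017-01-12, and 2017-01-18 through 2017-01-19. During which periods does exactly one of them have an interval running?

Only in the first: 2017-01-13 through 2017-01-13, 2017-01-17 through 2017-01-17, 2017-01-21 through 2017-01-21.
Only in the second: 2016-12-15 through 2016-12-16, 2016-12-18 through 2016-12-19, 2016-12-22 through 2016-12-22, 2016-12-26 through 2017-01-03, 2017-01-19 through 2017-01-19.
Together these are the periods covered by exactly one.

2016-12-15 through 2016-12-16, 2016-12-18 through 2016-12-19, 2016-12-22 through 2016-12-22, 2016-12-26 through 2017-01-03, 2017-01-13 through 2017-01-13, 2017-01-17 through 2017-01-17, 2017-01-19 through 2017-01-19, 2017-01-21 through 2017-01-21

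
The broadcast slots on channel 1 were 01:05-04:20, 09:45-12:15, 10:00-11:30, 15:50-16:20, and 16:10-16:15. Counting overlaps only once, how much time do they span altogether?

Merged: 01:05-04:20, 09:45-12:15, 15:50-16:20.
Lengths: 3 h 15 min + 2 h 30 min + 30 min = 6 h 15 min.

6 h 15 min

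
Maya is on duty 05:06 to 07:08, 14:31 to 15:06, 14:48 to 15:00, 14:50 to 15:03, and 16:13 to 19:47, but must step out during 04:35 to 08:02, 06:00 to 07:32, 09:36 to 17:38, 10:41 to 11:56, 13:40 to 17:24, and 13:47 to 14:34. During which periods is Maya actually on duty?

17:38–19:47

First set merges to 05:06–07:08, 14:31–15:06, 16:13–19:47.
Second set merges to 04:35–08:02, 09:36–17:38.
05:06–07:08 lies entirely inside B → drops out.
14:31–15:06 lies entirely inside B → drops out.
16:13–19:47 with B removed leaves 17:38–19:47.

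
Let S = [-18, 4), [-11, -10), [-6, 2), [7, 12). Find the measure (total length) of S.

Merged: [-18, 4), [7, 12).
Lengths: 22 + 5 = 27.

27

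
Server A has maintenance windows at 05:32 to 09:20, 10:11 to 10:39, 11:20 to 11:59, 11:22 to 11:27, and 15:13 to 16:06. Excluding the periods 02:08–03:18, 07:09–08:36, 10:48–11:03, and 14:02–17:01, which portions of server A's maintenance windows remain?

05:32-07:09, 08:36-09:20, 10:11-10:39, 11:20-11:59

First set merges to 05:32-09:20, 10:11-10:39, 11:20-11:59, 15:13-16:06.
05:32-09:20 minus B → 05:32-07:09, 08:36-09:20.
10:11-10:39: no B overlap → unchanged.
11:20-11:59: no B overlap → unchanged.
15:13-16:06: fully covered by B → removed.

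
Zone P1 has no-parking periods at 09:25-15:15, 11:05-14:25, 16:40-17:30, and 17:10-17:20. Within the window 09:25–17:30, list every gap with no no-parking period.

15:15–16:40

After merging, the occupied span is 09:25–15:15, 16:40–17:30.
Uncovered inside 09:25–17:30: 15:15–16:40.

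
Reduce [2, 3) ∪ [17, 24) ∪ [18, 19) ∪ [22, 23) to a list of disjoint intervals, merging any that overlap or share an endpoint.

[17, 24) is disjoint → start new block.
[18, 19) overlaps/touches [17, 24) → extend to [17, 24).
[22, 23) overlaps/touches [17, 24) → extend to [17, 24).

[2, 3) ∪ [17, 24)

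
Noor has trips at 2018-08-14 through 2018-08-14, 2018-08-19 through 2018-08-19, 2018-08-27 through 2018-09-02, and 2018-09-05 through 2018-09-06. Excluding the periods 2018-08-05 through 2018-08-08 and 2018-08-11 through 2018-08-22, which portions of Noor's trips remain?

2018-08-14 through 2018-08-14: fully covered by B → removed.
2018-08-19 through 2018-08-19: fully covered by B → removed.
2018-08-27 through 2018-09-02: no B overlap → unchanged.
2018-09-05 through 2018-09-06: no B overlap → unchanged.

2018-08-27 through 2018-09-02, 2018-09-05 through 2018-09-06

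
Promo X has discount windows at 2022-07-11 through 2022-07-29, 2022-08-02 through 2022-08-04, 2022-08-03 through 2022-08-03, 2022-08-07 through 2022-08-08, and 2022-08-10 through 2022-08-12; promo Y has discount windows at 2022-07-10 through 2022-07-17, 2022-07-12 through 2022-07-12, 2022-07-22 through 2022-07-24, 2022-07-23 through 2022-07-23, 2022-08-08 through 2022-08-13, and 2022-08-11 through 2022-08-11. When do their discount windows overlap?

2022-07-11 through 2022-07-17, 2022-07-22 through 2022-07-24, 2022-08-08 through 2022-08-08, 2022-08-10 through 2022-08-12

Merge the first list: 2022-07-11 through 2022-07-29, 2022-08-02 through 2022-08-04, 2022-08-07 through 2022-08-08, 2022-08-10 through 2022-08-12.
Merge the second list: 2022-07-10 through 2022-07-17, 2022-07-22 through 2022-07-24, 2022-08-08 through 2022-08-13.
2022-07-11 through 2022-07-29 ∩ B → 2022-07-11 through 2022-07-17, 2022-07-22 through 2022-07-24.
2022-08-02 through 2022-08-04 meets no B interval.
2022-08-07 through 2022-08-08 ∩ B → 2022-08-08 through 2022-08-08.
2022-08-10 through 2022-08-12 ∩ B → 2022-08-10 through 2022-08-12.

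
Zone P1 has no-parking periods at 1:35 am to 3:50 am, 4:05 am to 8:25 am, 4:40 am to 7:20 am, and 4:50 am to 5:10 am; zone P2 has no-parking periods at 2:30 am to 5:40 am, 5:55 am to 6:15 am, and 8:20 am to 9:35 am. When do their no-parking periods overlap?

A, merged: 1:35 am-3:50 am, 4:05 am-8:25 am.
1:35 am-3:50 am ∩ B → 2:30 am-3:50 am.
4:05 am-8:25 am ∩ B → 4:05 am-5:40 am, 5:55 am-6:15 am, 8:20 am-8:25 am.

2:30 am-3:50 am, 4:05 am-5:40 am, 5:55 am-6:15 am, 8:20 am-8:25 am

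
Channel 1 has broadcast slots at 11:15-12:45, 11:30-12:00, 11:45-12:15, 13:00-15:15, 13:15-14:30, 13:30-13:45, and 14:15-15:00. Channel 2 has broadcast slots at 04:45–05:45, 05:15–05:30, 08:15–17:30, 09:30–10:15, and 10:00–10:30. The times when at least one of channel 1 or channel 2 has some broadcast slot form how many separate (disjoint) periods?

2

First set merges to 11:15–12:45, 13:00–15:15.
Second set merges to 04:45–05:45, 08:15–17:30.
A ∪ B = 04:45–05:45, 08:15–17:30.
That is 2 disjoint pieces.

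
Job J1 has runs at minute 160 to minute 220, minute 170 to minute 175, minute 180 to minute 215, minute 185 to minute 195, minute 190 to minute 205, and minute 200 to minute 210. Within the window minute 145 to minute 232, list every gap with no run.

minute 145 to minute 160, minute 220 to minute 232

The merged coverage is minute 160 to minute 220.
Gaps within minute 145 to minute 232: minute 145 to minute 160, minute 220 to minute 232.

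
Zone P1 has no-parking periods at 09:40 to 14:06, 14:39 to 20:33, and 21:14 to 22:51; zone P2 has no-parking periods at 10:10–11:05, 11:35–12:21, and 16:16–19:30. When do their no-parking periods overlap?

09:40–14:06 meets the second set on 10:10–11:05, 11:35–12:21.
14:39–20:33 meets the second set on 16:16–19:30.
21:14–22:51: no overlap with the second set.

10:10–11:05, 11:35–12:21, 16:16–19:30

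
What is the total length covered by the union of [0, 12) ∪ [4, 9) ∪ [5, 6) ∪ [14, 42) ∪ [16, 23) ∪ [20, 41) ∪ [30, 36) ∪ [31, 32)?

Merged: [0, 12), [14, 42).
Lengths: 12 + 28 = 40.

40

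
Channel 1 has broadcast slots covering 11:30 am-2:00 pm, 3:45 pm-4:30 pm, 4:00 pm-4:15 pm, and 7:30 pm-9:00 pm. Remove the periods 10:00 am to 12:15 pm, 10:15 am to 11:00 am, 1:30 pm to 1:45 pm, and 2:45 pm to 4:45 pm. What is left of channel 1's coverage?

12:15 pm-1:30 pm, 1:45 pm-2:00 pm, 7:30 pm-9:00 pm

A, merged: 11:30 am-2:00 pm, 3:45 pm-4:30 pm, 7:30 pm-9:00 pm.
B, merged: 10:00 am-12:15 pm, 1:30 pm-1:45 pm, 2:45 pm-4:45 pm.
11:30 am-2:00 pm \ B = 12:15 pm-1:30 pm, 1:45 pm-2:00 pm.
3:45 pm-4:30 pm: entirely removed.
7:30 pm-9:00 pm: nothing removed.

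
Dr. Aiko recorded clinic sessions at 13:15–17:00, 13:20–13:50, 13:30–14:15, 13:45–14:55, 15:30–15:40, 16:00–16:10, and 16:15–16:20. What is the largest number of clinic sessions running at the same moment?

At 13:45, 4 of the intervals are simultaneously active.
No point has more.

4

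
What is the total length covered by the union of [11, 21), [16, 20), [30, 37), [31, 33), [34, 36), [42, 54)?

Merged: [11, 21), [30, 37), [42, 54).
Lengths: 10 + 7 + 12 = 29.

29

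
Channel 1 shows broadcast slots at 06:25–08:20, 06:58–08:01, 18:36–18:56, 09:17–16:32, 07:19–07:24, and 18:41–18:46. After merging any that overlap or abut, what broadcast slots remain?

06:25-08:20, 09:17-16:32, 18:36-18:56

Sort by start: 06:25-08:20, 06:58-08:01, 07:19-07:24, 09:17-16:32, 18:36-18:56, 18:41-18:46.
06:58-08:01 overlaps/touches 06:25-08:20 → extend to 06:25-08:20.
07:19-07:24 overlaps/touches 06:25-08:20 → extend to 06:25-08:20.
09:17-16:32 is disjoint → start new block.
18:36-18:56 is disjoint → start new block.
18:41-18:46 overlaps/touches 18:36-18:56 → extend to 18:36-18:56.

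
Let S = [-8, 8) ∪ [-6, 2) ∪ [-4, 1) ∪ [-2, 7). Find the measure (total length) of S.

Merged: [-8, 8).
Length: 16.

16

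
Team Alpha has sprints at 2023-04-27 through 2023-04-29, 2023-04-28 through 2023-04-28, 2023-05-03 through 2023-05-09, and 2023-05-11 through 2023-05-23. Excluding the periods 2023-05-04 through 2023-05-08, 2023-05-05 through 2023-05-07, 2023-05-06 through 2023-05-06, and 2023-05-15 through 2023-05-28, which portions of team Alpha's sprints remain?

Merge the first list: 2023-04-27 through 2023-04-29, 2023-05-03 through 2023-05-09, 2023-05-11 through 2023-05-23.
Merge the second list: 2023-05-04 through 2023-05-08, 2023-05-15 through 2023-05-28.
2023-04-27 through 2023-04-29: nothing removed.
2023-05-03 through 2023-05-09 \ B = 2023-05-03 through 2023-05-03, 2023-05-09 through 2023-05-09.
2023-05-11 through 2023-05-23 \ B = 2023-05-11 through 2023-05-14.

2023-04-27 through 2023-04-29, 2023-05-03 through 2023-05-03, 2023-05-09 through 2023-05-09, 2023-05-11 through 2023-05-14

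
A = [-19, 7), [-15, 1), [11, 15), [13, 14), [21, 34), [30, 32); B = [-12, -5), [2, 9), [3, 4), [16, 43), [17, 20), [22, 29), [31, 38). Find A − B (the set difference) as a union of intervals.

[-19, -12) ∪ [-5, 2) ∪ [11, 15)

A, merged: [-19, 7), [11, 15), [21, 34).
B, merged: [-12, -5), [2, 9), [16, 43).
[-19, 7) minus B → [-19, -12), [-5, 2).
[11, 15): no B overlap → unchanged.
[21, 34): fully covered by B → removed.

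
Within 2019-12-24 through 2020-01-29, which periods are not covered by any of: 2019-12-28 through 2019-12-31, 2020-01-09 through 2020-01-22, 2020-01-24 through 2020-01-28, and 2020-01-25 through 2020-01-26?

2019-12-24 through 2019-12-27, 2020-01-01 through 2020-01-08, 2020-01-23 through 2020-01-23, 2020-01-29 through 2020-01-29

Covered (merged): 2019-12-28 through 2019-12-31, 2020-01-09 through 2020-01-22, 2020-01-24 through 2020-01-28.
Uncovered inside 2019-12-24 through 2020-01-29: 2019-12-24 through 2019-12-27, 2020-01-01 through 2020-01-08, 2020-01-23 through 2020-01-23, 2020-01-29 through 2020-01-29.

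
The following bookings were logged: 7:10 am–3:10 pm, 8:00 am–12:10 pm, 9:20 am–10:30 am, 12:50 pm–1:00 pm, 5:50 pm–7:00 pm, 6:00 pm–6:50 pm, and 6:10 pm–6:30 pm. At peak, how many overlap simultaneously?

3

At 9:20 am, 3 of the intervals are simultaneously active.
No point has more.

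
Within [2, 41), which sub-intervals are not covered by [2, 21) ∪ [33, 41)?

The merged coverage is [2, 21), [33, 41).
Gaps within [2, 41): [21, 33).

[21, 33)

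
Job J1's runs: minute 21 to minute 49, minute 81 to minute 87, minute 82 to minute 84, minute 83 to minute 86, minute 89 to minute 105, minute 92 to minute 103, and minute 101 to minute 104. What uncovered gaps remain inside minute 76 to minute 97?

Covered (merged): minute 21 to minute 49, minute 81 to minute 87, minute 89 to minute 105.
Complement within minute 76 to minute 97: minute 76 to minute 81, minute 87 to minute 89.

minute 76 to minute 81, minute 87 to minute 89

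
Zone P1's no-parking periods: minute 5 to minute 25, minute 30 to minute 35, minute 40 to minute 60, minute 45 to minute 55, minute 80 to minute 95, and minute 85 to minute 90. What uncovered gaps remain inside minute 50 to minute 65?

minute 60 to minute 65

The merged coverage is minute 5 to minute 25, minute 30 to minute 35, minute 40 to minute 60, minute 80 to minute 95.
Gaps within minute 50 to minute 65: minute 60 to minute 65.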